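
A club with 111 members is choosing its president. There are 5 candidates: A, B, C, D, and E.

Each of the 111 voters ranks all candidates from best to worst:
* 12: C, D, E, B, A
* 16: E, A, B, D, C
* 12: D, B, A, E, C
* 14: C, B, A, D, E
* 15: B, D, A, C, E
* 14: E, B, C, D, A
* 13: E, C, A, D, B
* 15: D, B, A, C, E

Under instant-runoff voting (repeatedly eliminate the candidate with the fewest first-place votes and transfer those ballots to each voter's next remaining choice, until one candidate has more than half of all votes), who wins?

D

Round 1: A 0, B 15, C 26, D 27, E 43. A eliminated.
Round 2: B 15, C 26, D 27, E 43. B eliminated.
Round 3: C 26, D 42, E 43. C eliminated.
Round 4: D 68, E 43. D has a majority (≥56).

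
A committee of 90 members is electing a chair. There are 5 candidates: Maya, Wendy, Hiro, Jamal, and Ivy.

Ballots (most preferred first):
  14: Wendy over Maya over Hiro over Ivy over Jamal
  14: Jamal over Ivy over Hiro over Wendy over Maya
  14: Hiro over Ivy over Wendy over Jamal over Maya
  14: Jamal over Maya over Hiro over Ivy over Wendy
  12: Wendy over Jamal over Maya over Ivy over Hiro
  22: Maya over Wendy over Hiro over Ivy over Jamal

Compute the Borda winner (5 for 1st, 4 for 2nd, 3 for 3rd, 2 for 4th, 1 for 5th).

Wendy

Maya: 14×4 + 14×1 + 14×1 + 14×4 + 12×3 + 22×5 = 286
Wendy: 14×5 + 14×2 + 14×3 + 14×1 + 12×5 + 22×4 = 302
Hiro: 14×3 + 14×3 + 14×5 + 14×3 + 12×1 + 22×3 = 274
Jamal: 14×1 + 14×5 + 14×2 + 14×5 + 12×4 + 22×1 = 252
Ivy: 14×2 + 14×4 + 14×4 + 14×2 + 12×2 + 22×2 = 236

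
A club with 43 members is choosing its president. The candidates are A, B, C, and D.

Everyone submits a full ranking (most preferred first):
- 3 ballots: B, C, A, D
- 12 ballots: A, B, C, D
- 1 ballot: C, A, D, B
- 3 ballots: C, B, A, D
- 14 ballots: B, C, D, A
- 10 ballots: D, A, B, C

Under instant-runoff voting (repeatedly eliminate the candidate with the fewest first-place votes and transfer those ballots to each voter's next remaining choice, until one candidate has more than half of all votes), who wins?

Round 1: A 12, B 17, C 4, D 10. C eliminated.
Round 2: A 13, B 20, D 10. D eliminated.
Round 3: A 23, B 20. A has a majority (≥22).

A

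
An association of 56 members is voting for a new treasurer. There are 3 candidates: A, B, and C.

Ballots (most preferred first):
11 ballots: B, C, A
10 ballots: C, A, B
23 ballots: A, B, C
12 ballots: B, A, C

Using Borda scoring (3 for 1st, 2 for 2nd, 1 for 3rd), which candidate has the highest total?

A: 11×1 + 10×2 + 23×3 + 12×2 = 124
B: 11×3 + 10×1 + 23×2 + 12×3 = 125
C: 11×2 + 10×3 + 23×1 + 12×1 = 87

B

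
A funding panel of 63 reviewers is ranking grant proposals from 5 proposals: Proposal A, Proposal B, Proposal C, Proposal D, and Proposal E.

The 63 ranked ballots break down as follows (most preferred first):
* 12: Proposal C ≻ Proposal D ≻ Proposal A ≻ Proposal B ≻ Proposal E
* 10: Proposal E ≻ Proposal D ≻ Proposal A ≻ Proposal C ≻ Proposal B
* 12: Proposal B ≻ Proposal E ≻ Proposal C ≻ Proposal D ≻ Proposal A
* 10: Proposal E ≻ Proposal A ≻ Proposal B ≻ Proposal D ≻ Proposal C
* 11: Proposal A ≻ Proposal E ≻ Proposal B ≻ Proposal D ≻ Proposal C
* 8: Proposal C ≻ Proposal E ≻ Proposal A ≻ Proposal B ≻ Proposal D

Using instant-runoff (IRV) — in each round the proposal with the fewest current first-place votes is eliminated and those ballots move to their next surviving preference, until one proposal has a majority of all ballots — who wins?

Round 1: Proposal A 11, Proposal B 12, Proposal C 20, Proposal D 0, Proposal E 20. Proposal D eliminated.
Round 2: Proposal A 11, Proposal B 12, Proposal C 20, Proposal E 20. Proposal A eliminated.
Round 3: Proposal B 12, Proposal C 20, Proposal E 31. Proposal B eliminated.
Round 4: Proposal C 20, Proposal E 43. Proposal E has a majority (≥32).

Proposal E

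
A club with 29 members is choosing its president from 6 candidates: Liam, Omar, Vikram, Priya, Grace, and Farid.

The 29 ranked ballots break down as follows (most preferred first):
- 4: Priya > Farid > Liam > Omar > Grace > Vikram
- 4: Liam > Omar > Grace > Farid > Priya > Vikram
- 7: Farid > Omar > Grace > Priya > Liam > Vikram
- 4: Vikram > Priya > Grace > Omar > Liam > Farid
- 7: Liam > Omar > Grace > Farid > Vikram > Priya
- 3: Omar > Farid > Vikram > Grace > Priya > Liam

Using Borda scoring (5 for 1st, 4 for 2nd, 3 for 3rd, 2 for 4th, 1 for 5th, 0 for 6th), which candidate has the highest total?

Omar

Liam: 4×3 + 4×5 + 7×1 + 4×1 + 7×5 + 3×0 = 78
Omar: 4×2 + 4×4 + 7×4 + 4×2 + 7×4 + 3×5 = 103
Vikram: 4×0 + 4×0 + 7×0 + 4×5 + 7×1 + 3×3 = 36
Priya: 4×5 + 4×1 + 7×2 + 4×4 + 7×0 + 3×1 = 57
Grace: 4×1 + 4×3 + 7×3 + 4×3 + 7×3 + 3×2 = 76
Farid: 4×4 + 4×2 + 7×5 + 4×0 + 7×2 + 3×4 = 85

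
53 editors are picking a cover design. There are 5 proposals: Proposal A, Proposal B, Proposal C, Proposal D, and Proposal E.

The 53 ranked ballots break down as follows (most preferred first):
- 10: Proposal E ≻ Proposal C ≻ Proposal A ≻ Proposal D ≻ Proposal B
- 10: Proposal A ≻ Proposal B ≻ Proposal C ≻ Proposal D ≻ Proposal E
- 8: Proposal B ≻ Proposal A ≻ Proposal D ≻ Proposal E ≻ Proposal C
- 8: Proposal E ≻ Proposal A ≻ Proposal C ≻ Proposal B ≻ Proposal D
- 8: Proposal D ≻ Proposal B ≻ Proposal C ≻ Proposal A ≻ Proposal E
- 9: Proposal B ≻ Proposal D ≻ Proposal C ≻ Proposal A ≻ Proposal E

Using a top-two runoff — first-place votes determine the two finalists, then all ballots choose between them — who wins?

Round 1 first-place votes: Proposal A 10, Proposal B 17, Proposal C 0, Proposal D 8, Proposal E 18. Proposal E and Proposal B advance.
Runoff: Proposal E is ranked above Proposal B on 18 ballots, Proposal B above Proposal E on 35.

Proposal B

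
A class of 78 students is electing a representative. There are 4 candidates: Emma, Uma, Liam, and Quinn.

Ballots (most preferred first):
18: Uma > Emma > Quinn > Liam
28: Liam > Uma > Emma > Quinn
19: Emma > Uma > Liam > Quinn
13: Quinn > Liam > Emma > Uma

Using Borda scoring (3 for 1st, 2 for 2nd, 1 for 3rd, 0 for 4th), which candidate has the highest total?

Uma

Emma: 18×2 + 28×1 + 19×3 + 13×1 = 134
Uma: 18×3 + 28×2 + 19×2 + 13×0 = 148
Liam: 18×0 + 28×3 + 19×1 + 13×2 = 129
Quinn: 18×1 + 28×0 + 19×0 + 13×3 = 57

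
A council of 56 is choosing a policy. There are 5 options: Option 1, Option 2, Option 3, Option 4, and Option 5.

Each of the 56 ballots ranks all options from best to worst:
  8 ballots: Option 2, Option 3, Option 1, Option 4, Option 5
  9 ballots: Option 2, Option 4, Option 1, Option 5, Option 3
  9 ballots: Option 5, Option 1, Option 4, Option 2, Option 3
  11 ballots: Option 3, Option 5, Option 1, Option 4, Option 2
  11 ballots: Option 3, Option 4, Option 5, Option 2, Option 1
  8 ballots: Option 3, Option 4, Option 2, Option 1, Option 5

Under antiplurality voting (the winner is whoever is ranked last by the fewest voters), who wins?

Last-place votes: Option 1 11, Option 2 11, Option 3 18, Option 4 0, Option 5 16.

Option 4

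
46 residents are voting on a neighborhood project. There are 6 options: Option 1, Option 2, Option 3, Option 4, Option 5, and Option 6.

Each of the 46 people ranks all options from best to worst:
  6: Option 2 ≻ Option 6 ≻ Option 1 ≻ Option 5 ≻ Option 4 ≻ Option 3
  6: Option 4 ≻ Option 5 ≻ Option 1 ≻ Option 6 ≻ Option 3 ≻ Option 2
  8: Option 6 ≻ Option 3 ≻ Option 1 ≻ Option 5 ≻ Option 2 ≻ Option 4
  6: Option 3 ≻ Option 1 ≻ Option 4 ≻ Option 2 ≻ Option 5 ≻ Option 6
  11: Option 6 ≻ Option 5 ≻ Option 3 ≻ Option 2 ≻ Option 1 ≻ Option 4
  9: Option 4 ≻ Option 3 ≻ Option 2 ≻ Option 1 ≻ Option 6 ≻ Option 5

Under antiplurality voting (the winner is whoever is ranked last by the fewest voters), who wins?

Option 1

Last-place votes: Option 1 0, Option 2 6, Option 3 6, Option 4 19, Option 5 9, Option 6 6.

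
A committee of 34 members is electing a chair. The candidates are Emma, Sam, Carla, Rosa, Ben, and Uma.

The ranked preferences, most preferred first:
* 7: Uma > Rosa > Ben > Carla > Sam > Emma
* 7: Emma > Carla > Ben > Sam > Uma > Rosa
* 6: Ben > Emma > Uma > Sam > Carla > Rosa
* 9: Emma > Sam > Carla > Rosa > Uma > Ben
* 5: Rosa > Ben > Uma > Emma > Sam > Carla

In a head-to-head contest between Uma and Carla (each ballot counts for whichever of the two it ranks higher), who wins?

Uma is ranked above Carla on 18 ballots; Carla above Uma on 16.

Uma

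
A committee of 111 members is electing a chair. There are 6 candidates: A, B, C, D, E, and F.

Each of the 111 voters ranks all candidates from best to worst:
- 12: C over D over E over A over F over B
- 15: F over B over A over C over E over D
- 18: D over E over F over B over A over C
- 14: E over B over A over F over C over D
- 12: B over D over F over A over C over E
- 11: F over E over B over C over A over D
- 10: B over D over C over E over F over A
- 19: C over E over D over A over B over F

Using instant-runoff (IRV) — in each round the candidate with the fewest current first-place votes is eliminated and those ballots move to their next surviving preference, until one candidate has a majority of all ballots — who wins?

Round 1: A 0, B 22, C 31, D 18, E 14, F 26. A eliminated.
Round 2: B 22, C 31, D 18, E 14, F 26. E eliminated.
Round 3: B 36, C 31, D 18, F 26. D eliminated.
Round 4: B 36, C 31, F 44. C eliminated.
Round 5: B 55, F 56. F has a majority (≥56).

F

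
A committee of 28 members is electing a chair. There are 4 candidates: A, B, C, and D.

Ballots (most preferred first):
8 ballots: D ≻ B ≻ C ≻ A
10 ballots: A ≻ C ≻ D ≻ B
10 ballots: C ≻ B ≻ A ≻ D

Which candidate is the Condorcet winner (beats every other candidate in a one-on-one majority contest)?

C vs A: 18–10
C vs B: 20–8
C vs D: 20–8
C beats every other candidate.

C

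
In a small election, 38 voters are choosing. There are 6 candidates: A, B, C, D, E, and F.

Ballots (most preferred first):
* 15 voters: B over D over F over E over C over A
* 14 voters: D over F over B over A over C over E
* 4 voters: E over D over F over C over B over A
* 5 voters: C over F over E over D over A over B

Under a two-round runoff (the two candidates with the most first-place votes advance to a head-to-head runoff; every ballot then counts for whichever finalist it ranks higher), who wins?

D

Round 1 first-place votes: A 0, B 15, C 5, D 14, E 4, F 0. B and D advance.
Runoff: B is ranked above D on 15 ballots, D above B on 23.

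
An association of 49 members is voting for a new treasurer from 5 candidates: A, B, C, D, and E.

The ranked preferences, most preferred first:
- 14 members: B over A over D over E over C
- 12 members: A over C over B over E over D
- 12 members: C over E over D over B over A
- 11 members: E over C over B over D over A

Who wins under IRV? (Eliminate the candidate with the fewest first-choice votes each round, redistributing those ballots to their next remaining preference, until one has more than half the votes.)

Round 1: A 12, B 14, C 12, D 0, E 11. D eliminated.
Round 2: A 12, B 14, C 12, E 11. E eliminated.
Round 3: A 12, B 14, C 23. A eliminated.
Round 4: B 14, C 35. C has a majority (≥25).

C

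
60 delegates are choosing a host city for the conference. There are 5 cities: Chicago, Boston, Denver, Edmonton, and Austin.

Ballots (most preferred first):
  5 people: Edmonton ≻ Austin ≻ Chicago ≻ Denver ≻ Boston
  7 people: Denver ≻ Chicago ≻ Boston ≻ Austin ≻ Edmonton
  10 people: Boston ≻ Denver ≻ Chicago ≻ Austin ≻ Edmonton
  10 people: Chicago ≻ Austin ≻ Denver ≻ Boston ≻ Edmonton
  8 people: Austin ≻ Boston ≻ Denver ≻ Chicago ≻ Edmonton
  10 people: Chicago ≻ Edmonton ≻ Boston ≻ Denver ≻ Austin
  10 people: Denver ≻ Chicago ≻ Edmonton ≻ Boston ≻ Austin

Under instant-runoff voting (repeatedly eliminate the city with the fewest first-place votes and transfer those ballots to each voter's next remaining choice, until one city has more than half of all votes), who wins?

Round 1: Chicago 20, Boston 10, Denver 17, Edmonton 5, Austin 8. Edmonton eliminated.
Round 2: Chicago 20, Boston 10, Denver 17, Austin 13. Boston eliminated.
Round 3: Chicago 20, Denver 27, Austin 13. Austin eliminated.
Round 4: Chicago 25, Denver 35. Denver has a majority (≥31).

Denver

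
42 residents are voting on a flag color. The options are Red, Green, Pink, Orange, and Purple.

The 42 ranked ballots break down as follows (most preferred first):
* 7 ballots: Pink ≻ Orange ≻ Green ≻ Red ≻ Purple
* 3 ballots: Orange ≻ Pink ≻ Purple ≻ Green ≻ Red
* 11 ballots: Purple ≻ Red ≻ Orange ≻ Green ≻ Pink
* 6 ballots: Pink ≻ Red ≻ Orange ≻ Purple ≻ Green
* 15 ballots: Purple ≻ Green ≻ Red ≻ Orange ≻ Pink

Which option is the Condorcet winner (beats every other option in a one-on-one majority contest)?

Purple

Purple vs Red: 29–13
Purple vs Green: 35–7
Purple vs Pink: 26–16
Purple vs Orange: 26–16
Purple beats every other option.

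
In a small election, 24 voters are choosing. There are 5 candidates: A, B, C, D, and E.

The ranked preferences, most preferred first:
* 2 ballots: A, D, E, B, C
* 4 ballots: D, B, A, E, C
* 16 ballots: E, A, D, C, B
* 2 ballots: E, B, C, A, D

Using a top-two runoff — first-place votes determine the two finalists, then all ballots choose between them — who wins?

Round 1 first-place votes: A 2, B 0, C 0, D 4, E 18. E and D advance.
Runoff: E is ranked above D on 18 ballots, D above E on 6.

E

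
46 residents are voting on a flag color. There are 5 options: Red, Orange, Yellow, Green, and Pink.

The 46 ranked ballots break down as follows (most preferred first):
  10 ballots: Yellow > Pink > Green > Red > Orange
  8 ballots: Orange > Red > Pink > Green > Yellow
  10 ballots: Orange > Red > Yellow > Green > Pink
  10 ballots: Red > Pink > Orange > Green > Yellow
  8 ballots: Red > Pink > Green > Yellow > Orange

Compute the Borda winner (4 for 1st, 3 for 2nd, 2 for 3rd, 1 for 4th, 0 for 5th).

Red: 10×1 + 8×3 + 10×3 + 10×4 + 8×4 = 136
Orange: 10×0 + 8×4 + 10×4 + 10×2 + 8×0 = 92
Yellow: 10×4 + 8×0 + 10×2 + 10×0 + 8×1 = 68
Green: 10×2 + 8×1 + 10×1 + 10×1 + 8×2 = 64
Pink: 10×3 + 8×2 + 10×0 + 10×3 + 8×3 = 100

Red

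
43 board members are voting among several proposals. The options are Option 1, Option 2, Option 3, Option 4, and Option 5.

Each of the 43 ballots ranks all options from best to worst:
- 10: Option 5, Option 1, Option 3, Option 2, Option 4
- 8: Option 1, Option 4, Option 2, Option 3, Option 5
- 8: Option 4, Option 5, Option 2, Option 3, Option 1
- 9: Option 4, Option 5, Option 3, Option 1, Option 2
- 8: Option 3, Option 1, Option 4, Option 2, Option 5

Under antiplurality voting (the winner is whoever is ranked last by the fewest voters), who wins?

Option 3

Last-place votes: Option 1 8, Option 2 9, Option 3 0, Option 4 10, Option 5 16.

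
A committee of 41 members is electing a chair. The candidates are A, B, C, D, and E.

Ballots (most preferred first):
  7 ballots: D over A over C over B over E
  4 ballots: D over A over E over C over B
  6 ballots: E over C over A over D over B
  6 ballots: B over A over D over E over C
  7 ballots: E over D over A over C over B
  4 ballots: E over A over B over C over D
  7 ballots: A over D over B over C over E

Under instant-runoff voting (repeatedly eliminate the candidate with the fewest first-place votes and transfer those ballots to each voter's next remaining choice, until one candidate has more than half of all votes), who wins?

Round 1: A 7, B 6, C 0, D 11, E 17. C eliminated.
Round 2: A 7, B 6, D 11, E 17. B eliminated.
Round 3: A 13, D 11, E 17. D eliminated.
Round 4: A 24, E 17. A has a majority (≥21).

A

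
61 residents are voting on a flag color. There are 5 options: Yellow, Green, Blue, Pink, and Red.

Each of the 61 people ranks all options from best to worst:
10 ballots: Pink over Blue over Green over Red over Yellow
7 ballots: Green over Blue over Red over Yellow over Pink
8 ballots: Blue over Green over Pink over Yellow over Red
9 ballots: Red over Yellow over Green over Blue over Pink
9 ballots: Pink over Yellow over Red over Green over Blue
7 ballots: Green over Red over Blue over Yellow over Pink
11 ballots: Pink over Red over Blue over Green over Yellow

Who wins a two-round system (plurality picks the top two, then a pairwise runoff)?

Green

Round 1 first-place votes: Yellow 0, Green 14, Blue 8, Pink 30, Red 9. Pink and Green advance.
Runoff: Pink is ranked above Green on 30 ballots, Green above Pink on 31.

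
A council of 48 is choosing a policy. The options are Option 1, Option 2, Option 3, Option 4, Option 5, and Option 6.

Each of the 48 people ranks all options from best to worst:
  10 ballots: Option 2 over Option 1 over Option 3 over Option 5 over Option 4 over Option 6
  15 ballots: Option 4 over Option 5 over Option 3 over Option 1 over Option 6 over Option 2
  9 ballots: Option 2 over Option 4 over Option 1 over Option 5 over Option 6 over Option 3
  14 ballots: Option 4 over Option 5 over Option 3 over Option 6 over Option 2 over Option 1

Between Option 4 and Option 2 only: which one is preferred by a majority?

Option 4 is ranked above Option 2 on 29 ballots; Option 2 above Option 4 on 19.

Option 4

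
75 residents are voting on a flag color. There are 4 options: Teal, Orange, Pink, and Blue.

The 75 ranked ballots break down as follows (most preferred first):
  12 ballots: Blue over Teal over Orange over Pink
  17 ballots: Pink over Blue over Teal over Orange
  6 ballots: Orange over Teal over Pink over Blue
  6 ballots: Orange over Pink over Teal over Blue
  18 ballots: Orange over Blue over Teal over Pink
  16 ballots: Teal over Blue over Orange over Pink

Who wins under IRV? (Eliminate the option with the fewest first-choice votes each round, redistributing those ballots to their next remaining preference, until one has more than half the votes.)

Teal

Round 1: Teal 16, Orange 30, Pink 17, Blue 12. Blue eliminated.
Round 2: Teal 28, Orange 30, Pink 17. Pink eliminated.
Round 3: Teal 45, Orange 30. Teal has a majority (≥38).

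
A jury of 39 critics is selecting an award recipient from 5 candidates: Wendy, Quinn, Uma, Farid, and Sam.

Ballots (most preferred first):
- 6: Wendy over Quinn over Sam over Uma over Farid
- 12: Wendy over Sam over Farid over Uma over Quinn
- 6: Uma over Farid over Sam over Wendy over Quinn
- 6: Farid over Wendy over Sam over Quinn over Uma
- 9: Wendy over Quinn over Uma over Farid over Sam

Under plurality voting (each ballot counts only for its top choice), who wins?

First-place votes: Wendy 27, Quinn 0, Uma 6, Farid 6, Sam 0.

Wendy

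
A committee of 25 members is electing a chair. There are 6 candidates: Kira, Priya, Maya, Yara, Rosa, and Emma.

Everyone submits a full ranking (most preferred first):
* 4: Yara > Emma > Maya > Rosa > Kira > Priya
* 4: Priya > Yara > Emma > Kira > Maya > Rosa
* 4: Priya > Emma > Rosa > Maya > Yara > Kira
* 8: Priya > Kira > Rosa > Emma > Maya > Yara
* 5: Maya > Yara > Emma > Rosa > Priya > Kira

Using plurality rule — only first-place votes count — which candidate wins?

Priya

First-place votes: Kira 0, Priya 16, Maya 5, Yara 4, Rosa 0, Emma 0.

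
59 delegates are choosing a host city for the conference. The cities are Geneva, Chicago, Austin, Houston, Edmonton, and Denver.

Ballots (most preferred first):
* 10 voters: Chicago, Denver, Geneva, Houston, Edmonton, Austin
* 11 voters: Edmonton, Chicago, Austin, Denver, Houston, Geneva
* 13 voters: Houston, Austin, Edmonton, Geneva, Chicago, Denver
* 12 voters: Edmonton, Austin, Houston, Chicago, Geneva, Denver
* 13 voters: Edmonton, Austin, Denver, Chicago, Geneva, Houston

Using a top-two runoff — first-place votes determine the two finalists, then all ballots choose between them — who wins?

Edmonton

Round 1 first-place votes: Geneva 0, Chicago 10, Austin 0, Houston 13, Edmonton 36, Denver 0. Edmonton and Houston advance.
Runoff: Edmonton is ranked above Houston on 36 ballots, Houston above Edmonton on 23.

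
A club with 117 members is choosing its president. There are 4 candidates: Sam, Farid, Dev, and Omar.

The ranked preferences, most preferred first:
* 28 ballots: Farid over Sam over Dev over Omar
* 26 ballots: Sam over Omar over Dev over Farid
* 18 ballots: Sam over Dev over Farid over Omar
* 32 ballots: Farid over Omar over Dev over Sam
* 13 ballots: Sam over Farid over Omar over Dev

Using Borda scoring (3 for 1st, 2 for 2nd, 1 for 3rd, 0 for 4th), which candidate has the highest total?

Sam

Sam: 28×2 + 26×3 + 18×3 + 32×0 + 13×3 = 227
Farid: 28×3 + 26×0 + 18×1 + 32×3 + 13×2 = 224
Dev: 28×1 + 26×1 + 18×2 + 32×1 + 13×0 = 122
Omar: 28×0 + 26×2 + 18×0 + 32×2 + 13×1 = 129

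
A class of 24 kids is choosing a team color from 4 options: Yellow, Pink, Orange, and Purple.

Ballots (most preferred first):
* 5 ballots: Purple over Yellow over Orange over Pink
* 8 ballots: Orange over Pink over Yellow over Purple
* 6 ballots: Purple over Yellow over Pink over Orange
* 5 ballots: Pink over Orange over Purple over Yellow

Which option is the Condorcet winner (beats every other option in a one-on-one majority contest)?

Orange

Orange vs Yellow: 13–11
Orange vs Pink: 13–11
Orange vs Purple: 13–11
Orange beats every other option.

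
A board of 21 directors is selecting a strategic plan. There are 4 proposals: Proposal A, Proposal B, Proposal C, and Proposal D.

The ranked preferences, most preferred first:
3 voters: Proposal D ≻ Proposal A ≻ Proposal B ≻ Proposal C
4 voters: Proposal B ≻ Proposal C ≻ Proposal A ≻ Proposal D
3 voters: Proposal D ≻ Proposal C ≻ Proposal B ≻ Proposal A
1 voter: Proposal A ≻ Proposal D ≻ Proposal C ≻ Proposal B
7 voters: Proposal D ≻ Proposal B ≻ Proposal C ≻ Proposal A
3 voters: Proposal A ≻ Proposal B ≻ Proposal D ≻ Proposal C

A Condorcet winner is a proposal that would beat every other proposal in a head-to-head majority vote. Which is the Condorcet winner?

Proposal D

Proposal D vs Proposal A: 13–8
Proposal D vs Proposal B: 14–7
Proposal D vs Proposal C: 17–4
Proposal D beats every other proposal.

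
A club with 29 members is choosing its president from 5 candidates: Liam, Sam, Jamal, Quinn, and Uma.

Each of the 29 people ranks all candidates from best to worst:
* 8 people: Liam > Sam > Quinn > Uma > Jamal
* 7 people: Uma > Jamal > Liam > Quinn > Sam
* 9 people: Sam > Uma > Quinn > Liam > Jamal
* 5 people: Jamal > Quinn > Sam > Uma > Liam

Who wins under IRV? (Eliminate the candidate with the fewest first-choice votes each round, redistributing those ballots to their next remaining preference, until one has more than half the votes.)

Round 1: Liam 8, Sam 9, Jamal 5, Quinn 0, Uma 7. Quinn eliminated.
Round 2: Liam 8, Sam 9, Jamal 5, Uma 7. Jamal eliminated.
Round 3: Liam 8, Sam 14, Uma 7. Uma eliminated.
Round 4: Liam 15, Sam 14. Liam has a majority (≥15).

Liam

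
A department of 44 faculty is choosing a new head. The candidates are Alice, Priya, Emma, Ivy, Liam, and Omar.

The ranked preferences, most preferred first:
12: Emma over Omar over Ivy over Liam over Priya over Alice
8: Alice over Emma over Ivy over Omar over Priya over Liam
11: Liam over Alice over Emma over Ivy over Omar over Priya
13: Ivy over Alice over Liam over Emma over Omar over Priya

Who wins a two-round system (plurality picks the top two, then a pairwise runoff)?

Emma

Round 1 first-place votes: Alice 8, Priya 0, Emma 12, Ivy 13, Liam 11, Omar 0. Ivy and Emma advance.
Runoff: Ivy is ranked above Emma on 13 ballots, Emma above Ivy on 31.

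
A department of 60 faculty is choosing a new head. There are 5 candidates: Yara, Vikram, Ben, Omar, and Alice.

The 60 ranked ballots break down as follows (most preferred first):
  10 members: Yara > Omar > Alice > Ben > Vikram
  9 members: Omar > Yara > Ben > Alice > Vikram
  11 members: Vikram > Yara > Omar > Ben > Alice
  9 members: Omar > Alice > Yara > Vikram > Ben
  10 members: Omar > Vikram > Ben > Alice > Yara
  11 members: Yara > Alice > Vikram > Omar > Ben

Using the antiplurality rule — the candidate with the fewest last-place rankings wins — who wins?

Last-place votes: Yara 10, Vikram 19, Ben 20, Omar 0, Alice 11.

Omar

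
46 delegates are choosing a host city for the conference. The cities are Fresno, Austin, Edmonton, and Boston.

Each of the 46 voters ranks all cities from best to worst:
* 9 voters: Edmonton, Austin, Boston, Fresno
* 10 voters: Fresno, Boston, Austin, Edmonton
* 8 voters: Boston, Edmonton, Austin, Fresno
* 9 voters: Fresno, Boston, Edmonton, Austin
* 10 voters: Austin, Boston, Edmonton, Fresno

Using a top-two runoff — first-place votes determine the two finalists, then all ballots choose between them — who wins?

Austin

Round 1 first-place votes: Fresno 19, Austin 10, Edmonton 9, Boston 8. Fresno and Austin advance.
Runoff: Fresno is ranked above Austin on 19 ballots, Austin above Fresno on 27.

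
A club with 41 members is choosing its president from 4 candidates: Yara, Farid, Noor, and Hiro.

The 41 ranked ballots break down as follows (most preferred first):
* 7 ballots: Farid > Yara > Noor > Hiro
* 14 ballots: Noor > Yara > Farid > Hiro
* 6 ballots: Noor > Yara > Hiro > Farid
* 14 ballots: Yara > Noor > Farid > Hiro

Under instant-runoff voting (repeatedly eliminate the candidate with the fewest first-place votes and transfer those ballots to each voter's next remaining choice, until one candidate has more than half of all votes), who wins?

Yara

Round 1: Yara 14, Farid 7, Noor 20, Hiro 0. Hiro eliminated.
Round 2: Yara 14, Farid 7, Noor 20. Farid eliminated.
Round 3: Yara 21, Noor 20. Yara has a majority (≥21).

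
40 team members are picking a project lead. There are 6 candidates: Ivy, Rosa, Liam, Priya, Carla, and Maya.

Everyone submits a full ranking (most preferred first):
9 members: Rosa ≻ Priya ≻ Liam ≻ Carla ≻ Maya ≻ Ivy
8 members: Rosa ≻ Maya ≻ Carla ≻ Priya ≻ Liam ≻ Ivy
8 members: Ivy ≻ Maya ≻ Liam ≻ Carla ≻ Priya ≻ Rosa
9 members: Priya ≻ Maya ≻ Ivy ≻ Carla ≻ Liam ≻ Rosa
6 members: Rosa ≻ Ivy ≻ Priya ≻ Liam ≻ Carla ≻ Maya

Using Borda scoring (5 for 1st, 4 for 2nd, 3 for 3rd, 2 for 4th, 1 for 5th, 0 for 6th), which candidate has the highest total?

Priya

Ivy: 9×0 + 8×0 + 8×5 + 9×3 + 6×4 = 91
Rosa: 9×5 + 8×5 + 8×0 + 9×0 + 6×5 = 115
Liam: 9×3 + 8×1 + 8×3 + 9×1 + 6×2 = 80
Priya: 9×4 + 8×2 + 8×1 + 9×5 + 6×3 = 123
Carla: 9×2 + 8×3 + 8×2 + 9×2 + 6×1 = 82
Maya: 9×1 + 8×4 + 8×4 + 9×4 + 6×0 = 109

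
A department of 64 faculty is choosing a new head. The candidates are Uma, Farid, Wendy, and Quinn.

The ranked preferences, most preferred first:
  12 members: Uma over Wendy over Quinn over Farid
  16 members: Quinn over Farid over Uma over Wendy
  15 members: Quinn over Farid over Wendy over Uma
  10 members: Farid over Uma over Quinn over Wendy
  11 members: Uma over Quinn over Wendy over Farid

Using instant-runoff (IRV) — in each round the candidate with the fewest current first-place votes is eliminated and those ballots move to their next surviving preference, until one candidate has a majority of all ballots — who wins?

Uma

Round 1: Uma 23, Farid 10, Wendy 0, Quinn 31. Wendy eliminated.
Round 2: Uma 23, Farid 10, Quinn 31. Farid eliminated.
Round 3: Uma 33, Quinn 31. Uma has a majority (≥33).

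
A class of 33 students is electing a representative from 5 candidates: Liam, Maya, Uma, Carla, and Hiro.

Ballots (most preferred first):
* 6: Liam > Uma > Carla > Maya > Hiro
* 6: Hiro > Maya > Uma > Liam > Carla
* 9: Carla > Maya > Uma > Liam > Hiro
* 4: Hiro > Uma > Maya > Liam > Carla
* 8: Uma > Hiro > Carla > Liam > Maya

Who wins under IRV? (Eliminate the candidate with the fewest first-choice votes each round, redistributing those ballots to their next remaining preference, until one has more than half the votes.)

Uma

Round 1: Liam 6, Maya 0, Uma 8, Carla 9, Hiro 10. Maya eliminated.
Round 2: Liam 6, Uma 8, Carla 9, Hiro 10. Liam eliminated.
Round 3: Uma 14, Carla 9, Hiro 10. Carla eliminated.
Round 4: Uma 23, Hiro 10. Uma has a majority (≥17).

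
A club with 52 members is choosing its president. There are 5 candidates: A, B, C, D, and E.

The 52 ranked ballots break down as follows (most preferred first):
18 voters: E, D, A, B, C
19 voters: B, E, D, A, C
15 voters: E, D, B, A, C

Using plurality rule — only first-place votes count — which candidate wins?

First-place votes: A 0, B 19, C 0, D 0, E 33.

E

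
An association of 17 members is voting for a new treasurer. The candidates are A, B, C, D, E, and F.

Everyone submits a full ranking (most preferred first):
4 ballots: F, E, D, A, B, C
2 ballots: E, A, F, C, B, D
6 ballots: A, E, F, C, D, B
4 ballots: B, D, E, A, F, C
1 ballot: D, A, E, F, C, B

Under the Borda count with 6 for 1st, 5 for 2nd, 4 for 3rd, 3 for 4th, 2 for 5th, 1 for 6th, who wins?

A: 4×3 + 2×5 + 6×6 + 4×3 + 1×5 = 75
B: 4×2 + 2×2 + 6×1 + 4×6 + 1×1 = 43
C: 4×1 + 2×3 + 6×3 + 4×1 + 1×2 = 34
D: 4×4 + 2×1 + 6×2 + 4×5 + 1×6 = 56
E: 4×5 + 2×6 + 6×5 + 4×4 + 1×4 = 82
F: 4×6 + 2×4 + 6×4 + 4×2 + 1×3 = 67

E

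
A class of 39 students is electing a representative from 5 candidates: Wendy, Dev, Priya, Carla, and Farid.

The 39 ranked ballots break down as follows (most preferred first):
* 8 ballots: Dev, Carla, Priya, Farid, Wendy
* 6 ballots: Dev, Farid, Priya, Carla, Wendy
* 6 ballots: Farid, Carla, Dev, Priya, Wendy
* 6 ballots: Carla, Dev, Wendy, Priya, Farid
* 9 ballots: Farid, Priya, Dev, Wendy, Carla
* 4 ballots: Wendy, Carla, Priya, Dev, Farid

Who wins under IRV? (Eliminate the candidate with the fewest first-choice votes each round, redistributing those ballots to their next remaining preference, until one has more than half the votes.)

Round 1: Wendy 4, Dev 14, Priya 0, Carla 6, Farid 15. Priya eliminated.
Round 2: Wendy 4, Dev 14, Carla 6, Farid 15. Wendy eliminated.
Round 3: Dev 14, Carla 10, Farid 15. Carla eliminated.
Round 4: Dev 24, Farid 15. Dev has a majority (≥20).

Dev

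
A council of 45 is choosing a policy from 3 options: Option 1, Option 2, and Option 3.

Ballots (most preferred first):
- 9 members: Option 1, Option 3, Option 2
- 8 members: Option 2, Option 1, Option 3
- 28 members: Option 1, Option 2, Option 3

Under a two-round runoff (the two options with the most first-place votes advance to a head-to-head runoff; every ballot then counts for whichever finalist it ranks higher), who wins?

Round 1 first-place votes: Option 1 37, Option 2 8, Option 3 0. Option 1 and Option 2 advance.
Runoff: Option 1 is ranked above Option 2 on 37 ballots, Option 2 above Option 1 on 8.

Option 1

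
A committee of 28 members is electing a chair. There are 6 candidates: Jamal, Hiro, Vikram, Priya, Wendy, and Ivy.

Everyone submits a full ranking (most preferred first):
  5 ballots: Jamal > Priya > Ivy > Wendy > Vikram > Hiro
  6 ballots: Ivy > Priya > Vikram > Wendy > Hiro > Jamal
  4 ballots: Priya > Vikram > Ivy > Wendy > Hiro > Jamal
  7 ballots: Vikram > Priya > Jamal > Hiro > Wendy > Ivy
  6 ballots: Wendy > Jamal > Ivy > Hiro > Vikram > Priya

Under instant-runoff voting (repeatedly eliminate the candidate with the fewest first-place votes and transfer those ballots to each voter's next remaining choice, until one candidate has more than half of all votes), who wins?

Round 1: Jamal 5, Hiro 0, Vikram 7, Priya 4, Wendy 6, Ivy 6. Hiro eliminated.
Round 2: Jamal 5, Vikram 7, Priya 4, Wendy 6, Ivy 6. Priya eliminated.
Round 3: Jamal 5, Vikram 11, Wendy 6, Ivy 6. Jamal eliminated.
Round 4: Vikram 11, Wendy 6, Ivy 11. Wendy eliminated.
Round 5: Vikram 11, Ivy 17. Ivy has a majority (≥15).

Ivy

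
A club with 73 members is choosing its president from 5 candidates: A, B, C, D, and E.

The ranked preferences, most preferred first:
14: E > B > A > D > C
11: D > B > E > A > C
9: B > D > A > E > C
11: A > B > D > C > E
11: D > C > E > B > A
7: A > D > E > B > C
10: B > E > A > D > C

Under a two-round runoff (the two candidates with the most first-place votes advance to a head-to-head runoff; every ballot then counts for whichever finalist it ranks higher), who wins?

B

Round 1 first-place votes: A 18, B 19, C 0, D 22, E 14. D and B advance.
Runoff: D is ranked above B on 29 ballots, B above D on 44.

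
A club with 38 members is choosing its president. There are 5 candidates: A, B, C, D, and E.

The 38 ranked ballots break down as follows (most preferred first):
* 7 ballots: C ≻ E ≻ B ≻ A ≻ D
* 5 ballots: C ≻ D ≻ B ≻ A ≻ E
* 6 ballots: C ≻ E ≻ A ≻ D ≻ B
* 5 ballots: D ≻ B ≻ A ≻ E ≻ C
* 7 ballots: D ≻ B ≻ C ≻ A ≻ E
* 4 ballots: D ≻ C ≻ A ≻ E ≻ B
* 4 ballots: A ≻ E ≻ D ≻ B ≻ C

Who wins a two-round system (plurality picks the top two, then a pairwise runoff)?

D

Round 1 first-place votes: A 4, B 0, C 18, D 16, E 0. C and D advance.
Runoff: C is ranked above D on 18 ballots, D above C on 20.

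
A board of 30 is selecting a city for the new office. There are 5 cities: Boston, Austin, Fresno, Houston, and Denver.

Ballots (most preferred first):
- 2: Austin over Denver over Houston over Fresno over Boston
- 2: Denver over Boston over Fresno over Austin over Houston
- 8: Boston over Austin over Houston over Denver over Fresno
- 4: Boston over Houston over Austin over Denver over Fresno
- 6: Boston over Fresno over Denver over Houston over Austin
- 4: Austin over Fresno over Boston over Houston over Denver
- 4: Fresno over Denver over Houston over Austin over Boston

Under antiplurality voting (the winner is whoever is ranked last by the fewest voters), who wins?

Last-place votes: Boston 6, Austin 6, Fresno 12, Houston 2, Denver 4.

Houston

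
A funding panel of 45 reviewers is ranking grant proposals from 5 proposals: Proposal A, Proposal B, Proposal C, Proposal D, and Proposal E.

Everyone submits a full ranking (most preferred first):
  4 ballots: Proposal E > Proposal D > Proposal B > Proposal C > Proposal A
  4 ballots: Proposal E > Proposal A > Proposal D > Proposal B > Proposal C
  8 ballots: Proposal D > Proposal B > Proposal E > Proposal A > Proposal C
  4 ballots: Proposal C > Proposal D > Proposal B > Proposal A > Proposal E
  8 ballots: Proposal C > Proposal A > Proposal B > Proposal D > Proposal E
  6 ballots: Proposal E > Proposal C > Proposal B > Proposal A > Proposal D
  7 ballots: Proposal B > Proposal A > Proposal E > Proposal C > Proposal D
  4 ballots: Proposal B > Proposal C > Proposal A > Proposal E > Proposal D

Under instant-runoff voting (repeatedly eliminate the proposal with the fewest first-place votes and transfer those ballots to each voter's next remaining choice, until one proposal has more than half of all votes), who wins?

Proposal B

Round 1: Proposal A 0, Proposal B 11, Proposal C 12, Proposal D 8, Proposal E 14. Proposal A eliminated.
Round 2: Proposal B 11, Proposal C 12, Proposal D 8, Proposal E 14. Proposal D eliminated.
Round 3: Proposal B 19, Proposal C 12, Proposal E 14. Proposal C eliminated.
Round 4: Proposal B 31, Proposal E 14. Proposal B has a majority (≥23).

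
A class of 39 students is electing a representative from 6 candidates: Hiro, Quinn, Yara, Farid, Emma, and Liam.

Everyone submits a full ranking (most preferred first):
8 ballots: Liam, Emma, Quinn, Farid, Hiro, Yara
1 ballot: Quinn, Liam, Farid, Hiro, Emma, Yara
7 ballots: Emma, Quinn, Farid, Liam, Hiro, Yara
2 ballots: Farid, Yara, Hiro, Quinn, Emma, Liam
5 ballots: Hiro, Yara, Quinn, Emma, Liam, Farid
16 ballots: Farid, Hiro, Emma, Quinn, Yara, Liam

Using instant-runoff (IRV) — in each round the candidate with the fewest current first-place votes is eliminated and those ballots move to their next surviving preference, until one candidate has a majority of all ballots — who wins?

Round 1: Hiro 5, Quinn 1, Yara 0, Farid 18, Emma 7, Liam 8. Yara eliminated.
Round 2: Hiro 5, Quinn 1, Farid 18, Emma 7, Liam 8. Quinn eliminated.
Round 3: Hiro 5, Farid 18, Emma 7, Liam 9. Hiro eliminated.
Round 4: Farid 18, Emma 12, Liam 9. Liam eliminated.
Round 5: Farid 19, Emma 20. Emma has a majority (≥20).

Emma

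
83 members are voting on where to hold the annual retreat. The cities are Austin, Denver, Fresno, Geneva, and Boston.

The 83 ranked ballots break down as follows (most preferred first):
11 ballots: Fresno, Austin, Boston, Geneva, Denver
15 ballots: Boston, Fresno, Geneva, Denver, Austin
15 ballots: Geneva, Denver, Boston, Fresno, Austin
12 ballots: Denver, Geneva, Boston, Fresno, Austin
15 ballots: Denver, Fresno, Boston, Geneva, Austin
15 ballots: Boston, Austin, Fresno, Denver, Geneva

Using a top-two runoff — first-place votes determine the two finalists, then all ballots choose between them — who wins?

Round 1 first-place votes: Austin 0, Denver 27, Fresno 11, Geneva 15, Boston 30. Boston and Denver advance.
Runoff: Boston is ranked above Denver on 41 ballots, Denver above Boston on 42.

Denver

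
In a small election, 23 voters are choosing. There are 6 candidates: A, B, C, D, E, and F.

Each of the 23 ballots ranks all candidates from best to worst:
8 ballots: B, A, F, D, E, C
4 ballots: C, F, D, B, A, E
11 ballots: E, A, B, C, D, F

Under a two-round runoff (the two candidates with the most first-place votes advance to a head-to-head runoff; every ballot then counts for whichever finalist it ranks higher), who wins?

Round 1 first-place votes: A 0, B 8, C 4, D 0, E 11, F 0. E and B advance.
Runoff: E is ranked above B on 11 ballots, B above E on 12.

B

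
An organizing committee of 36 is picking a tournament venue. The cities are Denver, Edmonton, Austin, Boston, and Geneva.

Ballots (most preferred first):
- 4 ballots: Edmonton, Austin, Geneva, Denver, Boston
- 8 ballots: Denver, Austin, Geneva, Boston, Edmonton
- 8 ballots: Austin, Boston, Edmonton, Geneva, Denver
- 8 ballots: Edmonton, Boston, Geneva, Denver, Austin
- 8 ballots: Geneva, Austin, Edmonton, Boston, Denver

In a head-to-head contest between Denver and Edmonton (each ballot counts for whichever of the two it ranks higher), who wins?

Edmonton

Denver is ranked above Edmonton on 8 ballots; Edmonton above Denver on 28.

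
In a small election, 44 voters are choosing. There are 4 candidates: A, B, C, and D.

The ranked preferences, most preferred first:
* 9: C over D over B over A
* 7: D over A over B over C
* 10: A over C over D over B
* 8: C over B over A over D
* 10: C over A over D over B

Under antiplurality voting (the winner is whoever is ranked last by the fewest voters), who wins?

Last-place votes: A 9, B 20, C 7, D 8.

C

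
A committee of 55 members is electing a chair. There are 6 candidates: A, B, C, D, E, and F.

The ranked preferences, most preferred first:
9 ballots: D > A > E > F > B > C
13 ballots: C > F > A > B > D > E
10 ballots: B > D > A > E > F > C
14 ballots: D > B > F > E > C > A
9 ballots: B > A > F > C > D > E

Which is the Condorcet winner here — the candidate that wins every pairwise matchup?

B

B vs A: 33–22
B vs C: 42–13
B vs D: 32–23
B vs E: 46–9
B vs F: 33–22
B beats every other candidate.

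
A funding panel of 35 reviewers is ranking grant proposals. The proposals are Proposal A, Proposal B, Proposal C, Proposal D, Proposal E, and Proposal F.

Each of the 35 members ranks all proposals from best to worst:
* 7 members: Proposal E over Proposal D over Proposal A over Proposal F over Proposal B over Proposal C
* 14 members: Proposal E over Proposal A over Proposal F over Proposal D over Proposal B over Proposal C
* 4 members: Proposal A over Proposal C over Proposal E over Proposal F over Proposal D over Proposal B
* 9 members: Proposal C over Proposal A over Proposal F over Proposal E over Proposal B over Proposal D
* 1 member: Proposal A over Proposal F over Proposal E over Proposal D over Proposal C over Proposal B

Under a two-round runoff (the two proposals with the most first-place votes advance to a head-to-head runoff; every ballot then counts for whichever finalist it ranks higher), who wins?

Round 1 first-place votes: Proposal A 5, Proposal B 0, Proposal C 9, Proposal D 0, Proposal E 21, Proposal F 0. Proposal E and Proposal C advance.
Runoff: Proposal E is ranked above Proposal C on 22 ballots, Proposal C above Proposal E on 13.

Proposal E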